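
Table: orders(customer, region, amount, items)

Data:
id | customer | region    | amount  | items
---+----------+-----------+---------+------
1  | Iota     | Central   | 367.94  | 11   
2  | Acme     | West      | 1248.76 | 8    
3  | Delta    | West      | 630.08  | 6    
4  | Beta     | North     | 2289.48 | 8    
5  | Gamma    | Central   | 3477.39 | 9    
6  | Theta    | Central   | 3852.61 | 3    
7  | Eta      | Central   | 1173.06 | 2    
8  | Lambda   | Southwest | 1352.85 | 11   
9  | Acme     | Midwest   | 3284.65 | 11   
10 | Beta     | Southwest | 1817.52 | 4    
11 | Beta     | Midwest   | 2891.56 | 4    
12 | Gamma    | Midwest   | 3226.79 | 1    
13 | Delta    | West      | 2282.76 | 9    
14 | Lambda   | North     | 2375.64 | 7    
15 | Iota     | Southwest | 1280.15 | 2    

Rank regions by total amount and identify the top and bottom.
SELECT region, SUM(amount)
FROM orders
GROUP BY region
ORDER BY SUM(amount)

All groups:
  West: 4161.60
  Southwest: 4450.52
  North: 4665.12
  Central: 8871.00
  Midwest: 9403.00

Highest: Midwest (9403.00)
Lowest: West (4161.60)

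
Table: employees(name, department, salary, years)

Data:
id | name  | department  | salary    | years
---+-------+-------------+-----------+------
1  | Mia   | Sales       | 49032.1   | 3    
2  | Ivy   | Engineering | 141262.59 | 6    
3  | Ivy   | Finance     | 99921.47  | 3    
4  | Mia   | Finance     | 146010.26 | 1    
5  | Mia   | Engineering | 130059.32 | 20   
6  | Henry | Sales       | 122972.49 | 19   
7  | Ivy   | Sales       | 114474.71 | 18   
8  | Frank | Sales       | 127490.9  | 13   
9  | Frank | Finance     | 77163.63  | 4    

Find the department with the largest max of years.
SELECT department, MAX(years) as val
FROM employees
GROUP BY department
ORDER BY val DESC
LIMIT 1

Result: Engineering with max(years) = 20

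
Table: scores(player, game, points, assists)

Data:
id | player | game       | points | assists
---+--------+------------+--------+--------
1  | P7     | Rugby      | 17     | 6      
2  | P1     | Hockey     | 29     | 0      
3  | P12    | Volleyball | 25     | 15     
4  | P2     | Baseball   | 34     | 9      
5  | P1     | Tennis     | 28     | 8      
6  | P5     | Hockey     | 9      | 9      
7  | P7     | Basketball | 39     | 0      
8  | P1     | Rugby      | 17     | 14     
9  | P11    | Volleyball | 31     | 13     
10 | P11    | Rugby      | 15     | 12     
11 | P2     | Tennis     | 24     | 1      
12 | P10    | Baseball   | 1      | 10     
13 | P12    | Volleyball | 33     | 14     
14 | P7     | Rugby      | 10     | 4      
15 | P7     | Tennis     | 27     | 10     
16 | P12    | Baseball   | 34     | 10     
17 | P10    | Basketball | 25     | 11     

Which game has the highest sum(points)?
SELECT game, SUM(points) as val
FROM scores
GROUP BY game
ORDER BY val DESC
LIMIT 1

Result: Volleyball with sum(points) = 89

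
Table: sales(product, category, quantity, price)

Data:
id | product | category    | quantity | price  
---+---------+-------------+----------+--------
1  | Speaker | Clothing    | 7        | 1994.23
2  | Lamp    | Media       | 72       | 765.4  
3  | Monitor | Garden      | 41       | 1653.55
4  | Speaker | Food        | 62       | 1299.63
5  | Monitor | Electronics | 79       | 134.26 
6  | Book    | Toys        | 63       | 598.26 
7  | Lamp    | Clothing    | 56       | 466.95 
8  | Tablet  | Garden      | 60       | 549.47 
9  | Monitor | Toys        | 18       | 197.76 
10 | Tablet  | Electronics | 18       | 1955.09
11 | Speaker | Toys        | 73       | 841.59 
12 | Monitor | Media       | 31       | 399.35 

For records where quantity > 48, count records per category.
SELECT category, COUNT(*)
FROM sales
WHERE quantity > 48
GROUP BY category

Note: WHERE filters rows before grouping.

Result:
  Clothing: 1
  Electronics: 1
  Food: 1
  Garden: 1
  Media: 1
  Toys: 2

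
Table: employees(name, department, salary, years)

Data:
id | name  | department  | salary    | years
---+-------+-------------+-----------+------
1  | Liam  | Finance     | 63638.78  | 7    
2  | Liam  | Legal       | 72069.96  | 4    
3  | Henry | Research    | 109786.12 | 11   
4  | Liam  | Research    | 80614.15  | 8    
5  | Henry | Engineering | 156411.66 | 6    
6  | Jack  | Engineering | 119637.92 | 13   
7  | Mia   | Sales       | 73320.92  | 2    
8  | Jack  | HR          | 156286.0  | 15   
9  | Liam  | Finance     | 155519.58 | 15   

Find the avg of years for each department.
SELECT department, AVG(years) as result
FROM employees
GROUP BY department

Result:
  Engineering: 9.50
  Finance: 11.00
  HR: 15.00
  Legal: 4.00
  Research: 9.50
  Sales: 2.00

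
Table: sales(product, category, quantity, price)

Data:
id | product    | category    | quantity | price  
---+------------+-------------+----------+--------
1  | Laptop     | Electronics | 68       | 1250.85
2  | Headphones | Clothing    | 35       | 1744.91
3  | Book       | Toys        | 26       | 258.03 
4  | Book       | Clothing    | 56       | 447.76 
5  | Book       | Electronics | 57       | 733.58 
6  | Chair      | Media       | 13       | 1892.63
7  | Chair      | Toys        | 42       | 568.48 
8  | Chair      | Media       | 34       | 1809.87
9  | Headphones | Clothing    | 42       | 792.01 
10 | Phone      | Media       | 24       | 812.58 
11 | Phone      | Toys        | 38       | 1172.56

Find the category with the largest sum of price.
SELECT category, SUM(price) as val
FROM sales
GROUP BY category
ORDER BY val DESC
LIMIT 1

Result: Media with sum(price) = 4515.08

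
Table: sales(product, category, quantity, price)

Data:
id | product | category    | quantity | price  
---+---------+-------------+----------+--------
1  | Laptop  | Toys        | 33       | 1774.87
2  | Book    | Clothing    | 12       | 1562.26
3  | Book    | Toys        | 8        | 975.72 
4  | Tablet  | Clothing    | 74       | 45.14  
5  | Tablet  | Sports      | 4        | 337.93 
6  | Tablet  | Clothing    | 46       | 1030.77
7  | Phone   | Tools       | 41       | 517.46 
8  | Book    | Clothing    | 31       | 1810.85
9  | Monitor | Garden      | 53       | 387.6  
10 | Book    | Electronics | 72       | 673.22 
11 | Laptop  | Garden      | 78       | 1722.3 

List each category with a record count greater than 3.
SELECT category, COUNT(*) as cnt
FROM sales
GROUP BY category
HAVING COUNT(*) > 3

Result:
  Clothing: 4

Note: HAVING filters groups after aggregation, WHERE filters rows before.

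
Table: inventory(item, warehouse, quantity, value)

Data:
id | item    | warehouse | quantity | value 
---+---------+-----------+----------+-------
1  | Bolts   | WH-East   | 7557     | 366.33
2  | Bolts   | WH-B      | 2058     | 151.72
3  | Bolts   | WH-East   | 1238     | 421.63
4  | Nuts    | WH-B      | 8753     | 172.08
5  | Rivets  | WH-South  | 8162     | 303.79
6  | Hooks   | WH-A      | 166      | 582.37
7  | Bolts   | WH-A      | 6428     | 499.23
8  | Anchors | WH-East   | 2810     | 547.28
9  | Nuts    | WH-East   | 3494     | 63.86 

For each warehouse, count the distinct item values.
SELECT warehouse, COUNT(DISTINCT item)
FROM inventory
GROUP BY warehouse

Result:
  WH-A: 2 distinct
  WH-B: 2 distinct
  WH-East: 3 distinct
  WH-South: 1 distinct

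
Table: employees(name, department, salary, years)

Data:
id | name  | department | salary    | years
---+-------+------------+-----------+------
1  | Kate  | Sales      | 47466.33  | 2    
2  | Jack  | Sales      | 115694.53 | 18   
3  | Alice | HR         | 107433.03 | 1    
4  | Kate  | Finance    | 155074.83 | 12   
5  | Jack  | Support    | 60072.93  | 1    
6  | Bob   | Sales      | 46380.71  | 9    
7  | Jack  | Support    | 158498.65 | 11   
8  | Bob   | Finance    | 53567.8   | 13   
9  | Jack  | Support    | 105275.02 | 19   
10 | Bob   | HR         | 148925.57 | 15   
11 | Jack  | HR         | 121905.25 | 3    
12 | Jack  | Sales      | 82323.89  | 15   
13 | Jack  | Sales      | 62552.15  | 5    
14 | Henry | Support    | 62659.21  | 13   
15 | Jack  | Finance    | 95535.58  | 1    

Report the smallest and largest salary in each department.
SELECT department, MIN(salary), MAX(salary)
FROM employees
GROUP BY department

Result:
  Finance: min=53567.80, max=155074.83
  HR: min=107433.03, max=148925.57
  Sales: min=46380.71, max=115694.53
  Support: min=60072.93, max=158498.65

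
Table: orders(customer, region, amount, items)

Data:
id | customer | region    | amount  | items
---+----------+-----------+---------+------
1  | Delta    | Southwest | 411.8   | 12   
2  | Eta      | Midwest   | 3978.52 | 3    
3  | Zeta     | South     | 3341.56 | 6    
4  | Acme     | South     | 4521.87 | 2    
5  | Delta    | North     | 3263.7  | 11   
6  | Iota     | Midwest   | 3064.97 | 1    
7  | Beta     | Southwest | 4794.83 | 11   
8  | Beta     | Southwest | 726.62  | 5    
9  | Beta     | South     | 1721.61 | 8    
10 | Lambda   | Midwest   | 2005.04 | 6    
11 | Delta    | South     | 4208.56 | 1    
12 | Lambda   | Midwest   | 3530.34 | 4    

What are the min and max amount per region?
SELECT region, MIN(amount), MAX(amount)
FROM orders
GROUP BY region

Result:
  Midwest: min=2005.04, max=3978.52
  North: min=3263.70, max=3263.70
  South: min=1721.61, max=4521.87
  Southwest: min=411.80, max=4794.83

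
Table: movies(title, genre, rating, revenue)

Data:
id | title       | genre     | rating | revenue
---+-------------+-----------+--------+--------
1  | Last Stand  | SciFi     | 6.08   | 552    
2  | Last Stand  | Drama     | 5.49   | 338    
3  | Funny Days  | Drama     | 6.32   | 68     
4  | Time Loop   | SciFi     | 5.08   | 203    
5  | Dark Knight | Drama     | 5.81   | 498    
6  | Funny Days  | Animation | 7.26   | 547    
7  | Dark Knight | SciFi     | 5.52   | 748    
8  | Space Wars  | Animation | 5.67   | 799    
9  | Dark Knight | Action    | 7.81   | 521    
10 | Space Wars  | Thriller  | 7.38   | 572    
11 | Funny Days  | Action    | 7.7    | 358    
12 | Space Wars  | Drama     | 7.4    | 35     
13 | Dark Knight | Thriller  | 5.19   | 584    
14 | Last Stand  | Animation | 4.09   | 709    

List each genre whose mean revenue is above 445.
SELECT genre, AVG(revenue)
FROM movies
GROUP BY genre
HAVING AVG(revenue) > 445

Result:
  Animation: avg=685.00
  SciFi: avg=501.00
  Thriller: avg=578.00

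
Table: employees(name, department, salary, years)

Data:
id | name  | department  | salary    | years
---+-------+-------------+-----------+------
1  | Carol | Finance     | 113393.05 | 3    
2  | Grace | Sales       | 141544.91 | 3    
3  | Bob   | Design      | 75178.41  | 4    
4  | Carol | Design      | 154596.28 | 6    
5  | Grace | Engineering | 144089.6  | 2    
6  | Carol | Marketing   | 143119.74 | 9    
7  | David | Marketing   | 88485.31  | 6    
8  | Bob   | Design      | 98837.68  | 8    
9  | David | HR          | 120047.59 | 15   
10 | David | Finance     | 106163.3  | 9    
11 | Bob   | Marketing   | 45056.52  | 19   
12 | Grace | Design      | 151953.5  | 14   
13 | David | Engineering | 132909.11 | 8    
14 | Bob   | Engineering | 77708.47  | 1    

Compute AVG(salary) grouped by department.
SELECT department, AVG(salary) as result
FROM employees
GROUP BY department

Result:
  Design: 120141.47
  Engineering: 118235.73
  Finance: 109778.18
  HR: 120047.59
  Marketing: 92220.52
  Sales: 141544.91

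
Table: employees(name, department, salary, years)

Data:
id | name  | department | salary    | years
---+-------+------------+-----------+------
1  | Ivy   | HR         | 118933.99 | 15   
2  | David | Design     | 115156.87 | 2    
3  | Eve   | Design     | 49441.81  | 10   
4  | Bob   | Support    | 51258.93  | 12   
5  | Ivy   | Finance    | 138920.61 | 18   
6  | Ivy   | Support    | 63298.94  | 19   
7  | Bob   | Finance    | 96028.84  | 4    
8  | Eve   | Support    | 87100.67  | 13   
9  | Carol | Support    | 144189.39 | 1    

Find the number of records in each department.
SELECT department, COUNT(*) as count
FROM employees
GROUP BY department

Result:
  Design: 2
  Finance: 2
  HR: 1
  Support: 4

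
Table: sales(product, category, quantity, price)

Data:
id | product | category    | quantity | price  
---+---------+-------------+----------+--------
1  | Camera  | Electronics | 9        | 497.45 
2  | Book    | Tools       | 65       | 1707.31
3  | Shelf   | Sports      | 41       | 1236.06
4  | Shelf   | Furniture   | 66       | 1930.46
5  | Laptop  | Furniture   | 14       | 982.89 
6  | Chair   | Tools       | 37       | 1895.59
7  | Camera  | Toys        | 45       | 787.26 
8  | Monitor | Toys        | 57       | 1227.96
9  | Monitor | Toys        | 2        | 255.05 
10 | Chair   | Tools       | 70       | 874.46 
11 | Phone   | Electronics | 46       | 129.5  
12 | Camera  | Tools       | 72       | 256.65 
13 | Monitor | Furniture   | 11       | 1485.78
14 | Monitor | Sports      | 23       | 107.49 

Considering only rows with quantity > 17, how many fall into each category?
SELECT category, COUNT(*)
FROM sales
WHERE quantity > 17
GROUP BY category

Note: WHERE filters rows before grouping.

Result:
  Electronics: 1
  Furniture: 1
  Sports: 2
  Tools: 4
  Toys: 2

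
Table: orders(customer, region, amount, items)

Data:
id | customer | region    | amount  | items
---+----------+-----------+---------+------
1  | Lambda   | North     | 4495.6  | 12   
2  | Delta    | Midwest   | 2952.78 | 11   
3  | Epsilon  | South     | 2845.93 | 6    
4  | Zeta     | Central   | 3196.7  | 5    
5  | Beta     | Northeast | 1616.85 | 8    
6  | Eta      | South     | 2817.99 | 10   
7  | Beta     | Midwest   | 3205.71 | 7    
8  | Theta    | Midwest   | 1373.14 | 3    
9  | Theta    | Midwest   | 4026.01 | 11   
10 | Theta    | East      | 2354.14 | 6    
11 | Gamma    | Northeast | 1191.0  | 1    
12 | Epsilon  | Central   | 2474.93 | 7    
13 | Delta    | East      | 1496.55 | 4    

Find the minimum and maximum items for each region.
SELECT region, MIN(items), MAX(items)
FROM orders
GROUP BY region

Result:
  Central: min=5, max=7
  East: min=4, max=6
  Midwest: min=3, max=11
  North: min=12, max=12
  Northeast: min=1, max=8
  South: min=6, max=10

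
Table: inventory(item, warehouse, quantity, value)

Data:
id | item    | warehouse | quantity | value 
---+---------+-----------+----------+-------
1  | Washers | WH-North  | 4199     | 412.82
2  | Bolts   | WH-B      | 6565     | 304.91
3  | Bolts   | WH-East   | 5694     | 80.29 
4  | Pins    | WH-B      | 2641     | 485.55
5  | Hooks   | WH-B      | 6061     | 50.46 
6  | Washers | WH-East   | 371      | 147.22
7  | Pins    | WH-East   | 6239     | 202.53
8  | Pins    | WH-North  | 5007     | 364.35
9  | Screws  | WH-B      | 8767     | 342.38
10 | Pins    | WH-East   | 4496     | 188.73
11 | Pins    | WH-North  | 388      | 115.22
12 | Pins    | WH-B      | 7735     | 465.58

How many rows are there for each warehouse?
SELECT warehouse, COUNT(*) as count
FROM inventory
GROUP BY warehouse

Result:
  WH-B: 5
  WH-East: 4
  WH-North: 3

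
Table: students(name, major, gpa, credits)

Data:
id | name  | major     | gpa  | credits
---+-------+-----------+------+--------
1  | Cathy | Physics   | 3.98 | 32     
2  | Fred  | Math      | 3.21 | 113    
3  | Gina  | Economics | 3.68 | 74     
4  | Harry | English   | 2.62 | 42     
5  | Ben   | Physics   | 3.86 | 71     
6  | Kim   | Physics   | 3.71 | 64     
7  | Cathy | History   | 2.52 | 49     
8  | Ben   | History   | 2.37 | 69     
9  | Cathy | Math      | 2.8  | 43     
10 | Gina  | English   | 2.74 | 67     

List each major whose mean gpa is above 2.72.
SELECT major, AVG(gpa)
FROM students
GROUP BY major
HAVING AVG(gpa) > 2.72

Result:
  Economics: avg=3.68
  Math: avg=3.01
  Physics: avg=3.85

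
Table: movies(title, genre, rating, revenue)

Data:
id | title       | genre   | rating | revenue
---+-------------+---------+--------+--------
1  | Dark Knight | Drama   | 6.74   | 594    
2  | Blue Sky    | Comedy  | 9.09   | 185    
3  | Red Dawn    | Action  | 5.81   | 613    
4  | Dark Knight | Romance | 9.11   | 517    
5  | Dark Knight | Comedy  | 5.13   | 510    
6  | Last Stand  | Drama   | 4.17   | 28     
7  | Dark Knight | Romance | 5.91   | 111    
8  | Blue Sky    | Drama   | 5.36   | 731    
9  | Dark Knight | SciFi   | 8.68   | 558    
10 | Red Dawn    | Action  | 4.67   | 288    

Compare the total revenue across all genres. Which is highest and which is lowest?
SELECT genre, SUM(revenue)
FROM movies
GROUP BY genre
ORDER BY SUM(revenue)

All groups:
  SciFi: 558
  Romance: 628
  Comedy: 695
  Action: 901
  Drama: 1353

Highest: Drama (1353)
Lowest: SciFi (558)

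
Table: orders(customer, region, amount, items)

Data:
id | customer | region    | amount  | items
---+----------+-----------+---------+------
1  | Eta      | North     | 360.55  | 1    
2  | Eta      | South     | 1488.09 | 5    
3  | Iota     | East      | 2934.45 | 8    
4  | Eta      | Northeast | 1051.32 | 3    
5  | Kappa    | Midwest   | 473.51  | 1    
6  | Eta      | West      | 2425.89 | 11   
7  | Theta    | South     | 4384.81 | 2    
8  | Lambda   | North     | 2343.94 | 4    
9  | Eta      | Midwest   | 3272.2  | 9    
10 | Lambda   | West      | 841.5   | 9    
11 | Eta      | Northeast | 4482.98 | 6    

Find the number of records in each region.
SELECT region, COUNT(*) as count
FROM orders
GROUP BY region

Result:
  East: 1
  Midwest: 2
  North: 2
  Northeast: 2
  South: 2
  West: 2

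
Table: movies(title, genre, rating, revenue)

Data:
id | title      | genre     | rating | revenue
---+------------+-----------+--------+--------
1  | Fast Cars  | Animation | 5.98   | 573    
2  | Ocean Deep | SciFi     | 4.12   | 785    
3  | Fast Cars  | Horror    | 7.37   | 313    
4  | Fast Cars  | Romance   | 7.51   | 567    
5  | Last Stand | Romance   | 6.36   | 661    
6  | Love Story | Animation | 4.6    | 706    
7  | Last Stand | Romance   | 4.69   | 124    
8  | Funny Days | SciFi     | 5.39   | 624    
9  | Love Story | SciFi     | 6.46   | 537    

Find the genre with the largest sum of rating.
SELECT genre, SUM(rating) as val
FROM movies
GROUP BY genre
ORDER BY val DESC
LIMIT 1

Result: Romance with sum(rating) = 18.56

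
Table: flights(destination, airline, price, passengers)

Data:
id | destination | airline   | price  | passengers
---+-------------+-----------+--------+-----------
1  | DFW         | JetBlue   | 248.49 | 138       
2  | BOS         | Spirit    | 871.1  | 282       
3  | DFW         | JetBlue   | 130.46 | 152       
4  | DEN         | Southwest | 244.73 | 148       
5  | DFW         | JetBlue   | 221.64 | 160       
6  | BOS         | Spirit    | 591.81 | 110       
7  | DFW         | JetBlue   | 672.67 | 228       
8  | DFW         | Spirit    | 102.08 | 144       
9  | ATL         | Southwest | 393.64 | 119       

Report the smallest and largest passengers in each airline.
SELECT airline, MIN(passengers), MAX(passengers)
FROM flights
GROUP BY airline

Result:
  JetBlue: min=138, max=228
  Southwest: min=119, max=148
  Spirit: min=110, max=282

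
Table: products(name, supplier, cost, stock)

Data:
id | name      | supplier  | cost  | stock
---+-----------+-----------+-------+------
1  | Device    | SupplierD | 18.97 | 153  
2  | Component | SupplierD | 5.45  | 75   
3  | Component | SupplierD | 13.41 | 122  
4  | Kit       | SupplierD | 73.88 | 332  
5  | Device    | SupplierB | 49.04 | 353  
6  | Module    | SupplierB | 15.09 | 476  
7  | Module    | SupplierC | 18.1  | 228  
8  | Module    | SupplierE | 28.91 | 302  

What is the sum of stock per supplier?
SELECT supplier, SUM(stock) as result
FROM products
GROUP BY supplier

Result:
  SupplierB: 829
  SupplierC: 228
  SupplierD: 682
  SupplierE: 302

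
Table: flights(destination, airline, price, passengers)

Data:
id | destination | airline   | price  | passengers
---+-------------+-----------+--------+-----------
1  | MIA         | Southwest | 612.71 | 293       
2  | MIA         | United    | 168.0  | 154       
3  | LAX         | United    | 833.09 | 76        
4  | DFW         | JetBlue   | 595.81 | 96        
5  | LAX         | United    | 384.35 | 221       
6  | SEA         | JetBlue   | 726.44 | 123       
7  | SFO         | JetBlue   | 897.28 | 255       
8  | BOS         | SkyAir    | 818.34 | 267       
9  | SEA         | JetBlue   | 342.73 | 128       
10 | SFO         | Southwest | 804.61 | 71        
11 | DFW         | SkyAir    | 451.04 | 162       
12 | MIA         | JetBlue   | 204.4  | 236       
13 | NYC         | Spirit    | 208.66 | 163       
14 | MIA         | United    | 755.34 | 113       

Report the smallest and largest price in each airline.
SELECT airline, MIN(price), MAX(price)
FROM flights
GROUP BY airline

Result:
  JetBlue: min=204.40, max=897.28
  SkyAir: min=451.04, max=818.34
  Southwest: min=612.71, max=804.61
  Spirit: min=208.66, max=208.66
  United: min=168.00, max=833.09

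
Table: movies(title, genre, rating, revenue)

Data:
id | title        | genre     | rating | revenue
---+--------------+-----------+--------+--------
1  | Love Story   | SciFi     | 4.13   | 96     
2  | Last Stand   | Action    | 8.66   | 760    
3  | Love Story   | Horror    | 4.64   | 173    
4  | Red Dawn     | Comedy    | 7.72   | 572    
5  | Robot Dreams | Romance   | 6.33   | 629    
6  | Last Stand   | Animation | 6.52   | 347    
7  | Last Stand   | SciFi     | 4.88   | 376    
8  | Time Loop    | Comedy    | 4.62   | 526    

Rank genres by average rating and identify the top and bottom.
SELECT genre, AVG(rating)
FROM movies
GROUP BY genre
ORDER BY AVG(rating)

All groups:
  SciFi: 4.51
  Horror: 4.64
  Comedy: 6.17
  Romance: 6.33
  Animation: 6.52
  Action: 8.66

Highest: Action (8.66)
Lowest: SciFi (4.51)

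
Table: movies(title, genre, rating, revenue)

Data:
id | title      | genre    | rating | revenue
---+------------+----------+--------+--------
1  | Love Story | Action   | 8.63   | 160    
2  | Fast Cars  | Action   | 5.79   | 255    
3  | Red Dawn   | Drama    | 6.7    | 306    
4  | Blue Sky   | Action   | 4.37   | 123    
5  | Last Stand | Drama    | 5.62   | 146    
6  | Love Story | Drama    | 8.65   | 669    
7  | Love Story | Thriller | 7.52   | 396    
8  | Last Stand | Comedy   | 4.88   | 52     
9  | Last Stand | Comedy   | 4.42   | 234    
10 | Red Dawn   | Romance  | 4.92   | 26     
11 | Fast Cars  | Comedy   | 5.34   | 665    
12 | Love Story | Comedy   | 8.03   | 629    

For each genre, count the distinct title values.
SELECT genre, COUNT(DISTINCT title)
FROM movies
GROUP BY genre

Result:
  Action: 3 distinct
  Comedy: 3 distinct
  Drama: 3 distinct
  Romance: 1 distinct
  Thriller: 1 distinct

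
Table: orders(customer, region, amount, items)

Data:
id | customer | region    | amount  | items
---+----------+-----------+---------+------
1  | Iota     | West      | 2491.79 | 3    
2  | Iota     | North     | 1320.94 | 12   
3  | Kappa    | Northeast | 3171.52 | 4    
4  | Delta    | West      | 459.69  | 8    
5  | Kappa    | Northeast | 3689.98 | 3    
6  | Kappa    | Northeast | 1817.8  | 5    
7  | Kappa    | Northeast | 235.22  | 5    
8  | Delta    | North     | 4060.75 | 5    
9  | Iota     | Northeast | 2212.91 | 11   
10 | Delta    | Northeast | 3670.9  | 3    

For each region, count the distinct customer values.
SELECT region, COUNT(DISTINCT customer)
FROM orders
GROUP BY region

Result:
  North: 2 distinct
  Northeast: 3 distinct
  West: 2 distinct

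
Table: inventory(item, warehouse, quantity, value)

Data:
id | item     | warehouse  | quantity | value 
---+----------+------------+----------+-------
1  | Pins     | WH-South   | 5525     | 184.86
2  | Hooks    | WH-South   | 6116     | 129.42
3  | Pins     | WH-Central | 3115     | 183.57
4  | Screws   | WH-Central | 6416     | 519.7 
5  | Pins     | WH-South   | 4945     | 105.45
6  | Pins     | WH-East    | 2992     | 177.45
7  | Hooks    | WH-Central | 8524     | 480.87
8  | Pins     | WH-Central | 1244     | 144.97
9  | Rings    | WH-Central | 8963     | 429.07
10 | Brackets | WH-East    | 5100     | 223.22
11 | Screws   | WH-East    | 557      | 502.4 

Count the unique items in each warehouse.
SELECT warehouse, COUNT(DISTINCT item)
FROM inventory
GROUP BY warehouse

Result:
  WH-Central: 4 distinct
  WH-East: 3 distinct
  WH-South: 2 distinct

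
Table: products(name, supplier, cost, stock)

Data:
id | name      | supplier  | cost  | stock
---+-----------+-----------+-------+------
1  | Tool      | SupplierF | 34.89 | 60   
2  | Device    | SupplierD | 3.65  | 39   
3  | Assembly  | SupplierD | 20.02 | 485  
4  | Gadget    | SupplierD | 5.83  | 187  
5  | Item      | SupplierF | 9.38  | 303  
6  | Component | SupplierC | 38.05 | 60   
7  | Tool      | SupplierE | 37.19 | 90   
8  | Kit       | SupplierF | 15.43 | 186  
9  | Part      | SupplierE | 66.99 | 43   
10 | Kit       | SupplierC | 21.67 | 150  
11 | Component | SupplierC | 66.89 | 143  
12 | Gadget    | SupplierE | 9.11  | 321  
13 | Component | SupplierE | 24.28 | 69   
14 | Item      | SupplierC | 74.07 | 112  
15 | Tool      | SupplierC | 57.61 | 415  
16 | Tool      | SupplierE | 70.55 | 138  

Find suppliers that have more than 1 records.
SELECT supplier, COUNT(*) as cnt
FROM products
GROUP BY supplier
HAVING COUNT(*) > 1

Result:
  SupplierC: 5
  SupplierD: 3
  SupplierE: 5
  SupplierF: 3

Note: HAVING filters groups after aggregation, WHERE filters rows before.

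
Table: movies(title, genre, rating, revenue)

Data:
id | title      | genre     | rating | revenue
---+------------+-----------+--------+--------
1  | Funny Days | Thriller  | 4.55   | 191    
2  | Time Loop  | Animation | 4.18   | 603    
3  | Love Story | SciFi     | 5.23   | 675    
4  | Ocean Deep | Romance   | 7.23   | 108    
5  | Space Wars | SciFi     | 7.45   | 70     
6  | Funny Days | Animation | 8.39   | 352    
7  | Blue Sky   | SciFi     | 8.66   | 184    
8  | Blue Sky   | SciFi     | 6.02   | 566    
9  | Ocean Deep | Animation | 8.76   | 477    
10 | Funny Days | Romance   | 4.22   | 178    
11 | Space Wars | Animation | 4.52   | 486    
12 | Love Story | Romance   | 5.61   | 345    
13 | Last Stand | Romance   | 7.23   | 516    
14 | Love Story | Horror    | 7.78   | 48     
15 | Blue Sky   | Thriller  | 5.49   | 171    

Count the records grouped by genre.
SELECT genre, COUNT(*) as count
FROM movies
GROUP BY genre

Result:
  Animation: 4
  Horror: 1
  Romance: 4
  SciFi: 4
  Thriller: 2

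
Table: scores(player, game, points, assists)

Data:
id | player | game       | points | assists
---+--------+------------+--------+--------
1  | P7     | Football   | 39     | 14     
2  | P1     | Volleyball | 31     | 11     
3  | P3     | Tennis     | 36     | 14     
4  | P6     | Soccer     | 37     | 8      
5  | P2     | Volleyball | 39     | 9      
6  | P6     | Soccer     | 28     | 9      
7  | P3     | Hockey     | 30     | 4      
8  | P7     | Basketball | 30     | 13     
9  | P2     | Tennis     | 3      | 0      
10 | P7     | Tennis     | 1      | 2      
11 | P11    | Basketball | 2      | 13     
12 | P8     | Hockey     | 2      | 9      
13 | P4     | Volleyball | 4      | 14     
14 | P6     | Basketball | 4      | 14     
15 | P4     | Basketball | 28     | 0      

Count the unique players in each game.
SELECT game, COUNT(DISTINCT player)
FROM scores
GROUP BY game

Result:
  Basketball: 4 distinct
  Football: 1 distinct
  Hockey: 2 distinct
  Soccer: 1 distinct
  Tennis: 3 distinct
  Volleyball: 3 distinct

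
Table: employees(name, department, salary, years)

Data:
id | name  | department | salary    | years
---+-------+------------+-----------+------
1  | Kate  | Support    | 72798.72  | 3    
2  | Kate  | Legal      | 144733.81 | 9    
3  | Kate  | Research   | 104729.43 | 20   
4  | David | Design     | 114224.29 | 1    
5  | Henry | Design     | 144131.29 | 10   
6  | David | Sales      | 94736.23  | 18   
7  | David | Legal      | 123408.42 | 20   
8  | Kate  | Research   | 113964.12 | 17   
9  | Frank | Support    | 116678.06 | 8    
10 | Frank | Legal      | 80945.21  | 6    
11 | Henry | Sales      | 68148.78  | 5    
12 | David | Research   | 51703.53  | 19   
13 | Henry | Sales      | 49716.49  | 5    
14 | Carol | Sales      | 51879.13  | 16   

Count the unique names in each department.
SELECT department, COUNT(DISTINCT name)
FROM employees
GROUP BY department

Result:
  Design: 2 distinct
  Legal: 3 distinct
  Research: 2 distinct
  Sales: 3 distinct
  Support: 2 distinct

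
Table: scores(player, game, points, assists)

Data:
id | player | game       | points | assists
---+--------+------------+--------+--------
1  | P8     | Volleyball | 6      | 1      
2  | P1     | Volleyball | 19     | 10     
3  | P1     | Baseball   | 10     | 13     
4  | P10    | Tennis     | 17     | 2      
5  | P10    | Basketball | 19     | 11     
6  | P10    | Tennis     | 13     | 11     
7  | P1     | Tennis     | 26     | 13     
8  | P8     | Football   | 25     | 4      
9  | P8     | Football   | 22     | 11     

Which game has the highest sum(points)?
SELECT game, SUM(points) as val
FROM scores
GROUP BY game
ORDER BY val DESC
LIMIT 1

Result: Tennis with sum(points) = 56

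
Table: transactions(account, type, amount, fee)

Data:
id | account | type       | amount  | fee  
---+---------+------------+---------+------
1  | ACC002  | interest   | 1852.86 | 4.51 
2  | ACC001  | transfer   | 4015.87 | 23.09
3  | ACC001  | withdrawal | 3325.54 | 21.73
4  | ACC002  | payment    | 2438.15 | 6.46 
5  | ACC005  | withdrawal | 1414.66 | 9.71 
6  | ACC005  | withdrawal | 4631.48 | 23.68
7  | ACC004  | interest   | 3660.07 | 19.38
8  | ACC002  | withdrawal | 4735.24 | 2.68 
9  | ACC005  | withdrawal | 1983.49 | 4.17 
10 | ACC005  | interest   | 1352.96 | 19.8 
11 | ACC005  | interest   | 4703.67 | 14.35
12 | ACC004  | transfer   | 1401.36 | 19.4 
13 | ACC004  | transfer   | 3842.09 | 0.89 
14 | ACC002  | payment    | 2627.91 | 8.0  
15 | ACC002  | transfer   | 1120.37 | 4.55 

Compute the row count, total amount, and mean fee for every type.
SELECT type,
       COUNT(*) as cnt,
       SUM(amount) as total_amount,
       AVG(fee) as avg_fee
FROM transactions
GROUP BY type

Result:
  interest: 4 records, 11569.56 total amount, 14.51 avg fee
  payment: 2 records, 5066.06 total amount, 7.23 avg fee
  transfer: 4 records, 10379.69 total amount, 11.98 avg fee
  withdrawal: 5 records, 16090.41 total amount, 12.39 avg fee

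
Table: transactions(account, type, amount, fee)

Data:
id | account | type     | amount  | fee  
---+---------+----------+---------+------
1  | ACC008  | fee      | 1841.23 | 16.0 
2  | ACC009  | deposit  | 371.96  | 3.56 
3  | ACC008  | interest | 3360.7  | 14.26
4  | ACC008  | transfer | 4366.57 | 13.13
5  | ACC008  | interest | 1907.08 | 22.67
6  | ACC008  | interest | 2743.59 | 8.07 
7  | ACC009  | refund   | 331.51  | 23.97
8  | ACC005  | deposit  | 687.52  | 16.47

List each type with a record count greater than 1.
SELECT type, COUNT(*) as cnt
FROM transactions
GROUP BY type
HAVING COUNT(*) > 1

Result:
  deposit: 2
  interest: 3

Note: HAVING filters groups after aggregation, WHERE filters rows before.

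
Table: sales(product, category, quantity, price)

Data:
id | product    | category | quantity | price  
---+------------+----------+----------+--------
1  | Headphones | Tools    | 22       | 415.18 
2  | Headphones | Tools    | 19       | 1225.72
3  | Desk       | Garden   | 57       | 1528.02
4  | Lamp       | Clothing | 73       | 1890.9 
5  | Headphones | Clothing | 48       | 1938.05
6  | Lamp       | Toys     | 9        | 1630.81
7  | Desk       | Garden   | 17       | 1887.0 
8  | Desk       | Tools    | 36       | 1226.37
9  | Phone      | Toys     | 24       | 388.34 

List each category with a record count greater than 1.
SELECT category, COUNT(*) as cnt
FROM sales
GROUP BY category
HAVING COUNT(*) > 1

Result:
  Clothing: 2
  Garden: 2
  Tools: 3
  Toys: 2

Note: HAVING filters groups after aggregation, WHERE filters rows before.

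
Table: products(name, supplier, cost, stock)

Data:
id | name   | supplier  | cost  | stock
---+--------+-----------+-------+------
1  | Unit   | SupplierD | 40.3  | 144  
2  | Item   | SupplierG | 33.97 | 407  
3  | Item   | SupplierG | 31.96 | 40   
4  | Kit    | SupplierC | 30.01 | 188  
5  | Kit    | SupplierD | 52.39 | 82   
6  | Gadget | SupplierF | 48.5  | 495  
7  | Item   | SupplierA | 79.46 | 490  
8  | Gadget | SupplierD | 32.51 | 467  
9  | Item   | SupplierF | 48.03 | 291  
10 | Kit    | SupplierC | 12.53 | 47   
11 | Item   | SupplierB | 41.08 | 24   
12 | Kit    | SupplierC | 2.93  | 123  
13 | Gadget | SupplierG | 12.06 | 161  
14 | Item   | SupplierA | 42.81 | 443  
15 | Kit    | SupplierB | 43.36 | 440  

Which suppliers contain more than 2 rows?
SELECT supplier, COUNT(*) as cnt
FROM products
GROUP BY supplier
HAVING COUNT(*) > 2

Result:
  SupplierC: 3
  SupplierD: 3
  SupplierG: 3

Note: HAVING filters groups after aggregation, WHERE filters rows before.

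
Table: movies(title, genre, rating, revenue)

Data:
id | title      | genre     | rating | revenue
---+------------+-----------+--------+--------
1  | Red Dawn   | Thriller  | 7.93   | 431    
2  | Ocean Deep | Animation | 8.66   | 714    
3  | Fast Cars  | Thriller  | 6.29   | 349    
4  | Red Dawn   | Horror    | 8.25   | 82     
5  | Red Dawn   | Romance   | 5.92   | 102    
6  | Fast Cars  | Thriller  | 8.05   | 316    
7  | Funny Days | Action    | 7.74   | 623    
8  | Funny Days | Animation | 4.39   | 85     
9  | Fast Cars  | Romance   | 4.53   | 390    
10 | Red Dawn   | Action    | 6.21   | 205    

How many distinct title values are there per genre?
SELECT genre, COUNT(DISTINCT title)
FROM movies
GROUP BY genre

Result:
  Action: 2 distinct
  Animation: 2 distinct
  Horror: 1 distinct
  Romance: 2 distinct
  Thriller: 2 distinct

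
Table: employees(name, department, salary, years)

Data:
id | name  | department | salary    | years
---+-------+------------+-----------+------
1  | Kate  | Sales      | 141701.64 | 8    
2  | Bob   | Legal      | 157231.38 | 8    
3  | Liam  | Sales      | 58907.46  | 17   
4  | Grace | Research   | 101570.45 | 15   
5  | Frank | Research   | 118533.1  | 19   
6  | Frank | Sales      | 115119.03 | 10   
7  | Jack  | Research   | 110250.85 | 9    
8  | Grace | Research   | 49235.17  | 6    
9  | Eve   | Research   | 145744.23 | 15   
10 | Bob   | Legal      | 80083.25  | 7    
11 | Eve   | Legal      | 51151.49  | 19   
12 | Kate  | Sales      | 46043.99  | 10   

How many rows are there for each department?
SELECT department, COUNT(*) as count
FROM employees
GROUP BY department

Result:
  Legal: 3
  Research: 5
  Sales: 4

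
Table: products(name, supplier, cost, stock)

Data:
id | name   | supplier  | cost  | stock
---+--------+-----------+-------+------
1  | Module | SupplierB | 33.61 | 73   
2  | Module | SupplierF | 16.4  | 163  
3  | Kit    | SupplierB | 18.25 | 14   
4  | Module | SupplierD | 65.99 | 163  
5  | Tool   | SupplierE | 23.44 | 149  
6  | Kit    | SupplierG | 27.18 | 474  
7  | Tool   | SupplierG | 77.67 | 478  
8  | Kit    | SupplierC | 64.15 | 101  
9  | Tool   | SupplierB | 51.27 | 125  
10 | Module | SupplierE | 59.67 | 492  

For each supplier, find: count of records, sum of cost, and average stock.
SELECT supplier,
       COUNT(*) as cnt,
       SUM(cost) as total_cost,
       AVG(stock) as avg_stock
FROM products
GROUP BY supplier

Result:
  SupplierB: 3 records, 103.13 total cost, 70.67 avg stock
  SupplierC: 1 records, 64.15 total cost, 101.00 avg stock
  SupplierD: 1 records, 65.99 total cost, 163.00 avg stock
  SupplierE: 2 records, 83.11 total cost, 320.50 avg stock
  SupplierF: 1 records, 16.40 total cost, 163.00 avg stock
  SupplierG: 2 records, 104.85 total cost, 476.00 avg stock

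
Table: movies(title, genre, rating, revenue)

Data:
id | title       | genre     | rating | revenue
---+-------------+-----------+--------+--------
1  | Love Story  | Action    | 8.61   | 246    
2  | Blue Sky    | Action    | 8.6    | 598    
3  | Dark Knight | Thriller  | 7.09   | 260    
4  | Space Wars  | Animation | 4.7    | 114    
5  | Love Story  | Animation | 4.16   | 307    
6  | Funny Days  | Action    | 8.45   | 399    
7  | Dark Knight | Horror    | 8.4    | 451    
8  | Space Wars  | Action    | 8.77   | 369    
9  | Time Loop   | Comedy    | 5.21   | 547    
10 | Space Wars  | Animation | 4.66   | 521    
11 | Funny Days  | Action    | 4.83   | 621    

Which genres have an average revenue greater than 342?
SELECT genre, AVG(revenue)
FROM movies
GROUP BY genre
HAVING AVG(revenue) > 342

Result:
  Action: avg=446.60
  Comedy: avg=547.00
  Horror: avg=451.00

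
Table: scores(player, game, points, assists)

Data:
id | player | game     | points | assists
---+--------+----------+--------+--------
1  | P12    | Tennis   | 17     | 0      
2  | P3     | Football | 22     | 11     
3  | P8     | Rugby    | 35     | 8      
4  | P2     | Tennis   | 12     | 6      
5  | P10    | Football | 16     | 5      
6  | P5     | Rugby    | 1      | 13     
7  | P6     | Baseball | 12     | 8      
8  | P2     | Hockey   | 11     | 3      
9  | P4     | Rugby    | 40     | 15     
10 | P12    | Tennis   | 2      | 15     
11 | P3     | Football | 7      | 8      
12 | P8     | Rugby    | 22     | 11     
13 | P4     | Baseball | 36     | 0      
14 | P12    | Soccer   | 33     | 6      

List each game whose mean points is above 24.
SELECT game, AVG(points)
FROM scores
GROUP BY game
HAVING AVG(points) > 24

Result:
  Rugby: avg=24.50
  Soccer: avg=33.00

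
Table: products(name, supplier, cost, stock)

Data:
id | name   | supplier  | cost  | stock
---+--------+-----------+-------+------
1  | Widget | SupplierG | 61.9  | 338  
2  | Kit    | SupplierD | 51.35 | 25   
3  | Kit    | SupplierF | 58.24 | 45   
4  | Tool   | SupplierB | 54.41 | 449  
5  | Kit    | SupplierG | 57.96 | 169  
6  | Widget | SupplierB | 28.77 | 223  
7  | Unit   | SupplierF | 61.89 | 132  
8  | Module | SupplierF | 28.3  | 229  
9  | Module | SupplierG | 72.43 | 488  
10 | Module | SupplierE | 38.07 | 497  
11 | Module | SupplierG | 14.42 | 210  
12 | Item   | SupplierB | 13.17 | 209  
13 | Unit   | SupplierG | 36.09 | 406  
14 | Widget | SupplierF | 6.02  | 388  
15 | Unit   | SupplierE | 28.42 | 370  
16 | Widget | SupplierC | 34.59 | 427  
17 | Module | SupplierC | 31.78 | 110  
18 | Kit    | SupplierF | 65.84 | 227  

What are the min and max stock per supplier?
SELECT supplier, MIN(stock), MAX(stock)
FROM products
GROUP BY supplier

Result:
  SupplierB: min=209, max=449
  SupplierC: min=110, max=427
  SupplierD: min=25, max=25
  SupplierE: min=370, max=497
  SupplierF: min=45, max=388
  SupplierG: min=169, max=488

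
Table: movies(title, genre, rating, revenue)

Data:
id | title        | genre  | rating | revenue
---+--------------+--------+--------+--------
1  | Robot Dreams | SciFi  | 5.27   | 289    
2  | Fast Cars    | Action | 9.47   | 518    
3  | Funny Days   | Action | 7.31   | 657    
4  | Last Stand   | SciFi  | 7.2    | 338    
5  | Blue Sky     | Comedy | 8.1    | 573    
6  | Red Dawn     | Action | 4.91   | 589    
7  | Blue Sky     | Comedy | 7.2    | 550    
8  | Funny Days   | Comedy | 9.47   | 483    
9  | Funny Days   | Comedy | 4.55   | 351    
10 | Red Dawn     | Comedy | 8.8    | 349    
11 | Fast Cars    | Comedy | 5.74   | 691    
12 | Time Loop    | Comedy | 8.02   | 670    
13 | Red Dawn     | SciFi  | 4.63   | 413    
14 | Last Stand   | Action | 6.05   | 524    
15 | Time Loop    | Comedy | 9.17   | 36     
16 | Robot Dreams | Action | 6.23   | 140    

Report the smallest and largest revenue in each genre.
SELECT genre, MIN(revenue), MAX(revenue)
FROM movies
GROUP BY genre

Result:
  Action: min=140, max=657
  Comedy: min=36, max=691
  SciFi: min=289, max=413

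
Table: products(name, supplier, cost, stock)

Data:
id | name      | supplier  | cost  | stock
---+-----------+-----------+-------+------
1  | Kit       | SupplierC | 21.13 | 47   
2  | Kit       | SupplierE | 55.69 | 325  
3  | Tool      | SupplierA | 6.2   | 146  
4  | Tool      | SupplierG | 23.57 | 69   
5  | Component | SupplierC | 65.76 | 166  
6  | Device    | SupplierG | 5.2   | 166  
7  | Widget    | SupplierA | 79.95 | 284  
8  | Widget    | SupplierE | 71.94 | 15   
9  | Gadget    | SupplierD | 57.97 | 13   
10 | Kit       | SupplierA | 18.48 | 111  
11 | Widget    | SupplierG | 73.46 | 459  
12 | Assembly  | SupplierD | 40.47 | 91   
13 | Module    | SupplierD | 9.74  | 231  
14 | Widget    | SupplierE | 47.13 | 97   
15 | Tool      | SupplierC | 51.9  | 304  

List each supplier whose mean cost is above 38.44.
SELECT supplier, AVG(cost)
FROM products
GROUP BY supplier
HAVING AVG(cost) > 38.44

Result:
  SupplierC: avg=46.26
  SupplierE: avg=58.25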